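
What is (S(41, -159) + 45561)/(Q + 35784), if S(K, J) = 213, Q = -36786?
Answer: -7629/167 ≈ -45.683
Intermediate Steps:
(S(41, -159) + 45561)/(Q + 35784) = (213 + 45561)/(-36786 + 35784) = 45774/(-1002) = 45774*(-1/1002) = -7629/167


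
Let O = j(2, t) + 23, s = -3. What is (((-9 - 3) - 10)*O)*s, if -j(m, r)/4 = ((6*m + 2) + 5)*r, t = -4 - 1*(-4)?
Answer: 1518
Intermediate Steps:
t = 0 (t = -4 + 4 = 0)
j(m, r) = -4*r*(7 + 6*m) (j(m, r) = -4*((6*m + 2) + 5)*r = -4*((2 + 6*m) + 5)*r = -4*(7 + 6*m)*r = -4*r*(7 + 6*m))
O = 23 (O = -4*0*(7 + 6*2) + 23 = -4*0*(7 + 12) + 23 = -4*0*19 + 23 = 0 + 23 = 23)
(((-9 - 3) - 10)*O)*s = (((-9 - 3) - 10)*23)*(-3) = ((-12 - 10)*23)*(-3) = -22*23*(-3) = -506*(-3) = 1518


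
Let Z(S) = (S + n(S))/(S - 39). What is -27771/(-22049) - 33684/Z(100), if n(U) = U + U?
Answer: -3774689848/551225 ≈ -6847.8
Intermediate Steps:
n(U) = 2*U
Z(S) = 3*S/(-39 + S) (Z(S) = (S + 2*S)/(S - 39) = (3*S)/(-39 + S) = 3*S/(-39 + S))
-27771/(-22049) - 33684/Z(100) = -27771/(-22049) - 33684/(3*100/(-39 + 100)) = -27771*(-1/22049) - 33684/(3*100/61) = 27771/22049 - 33684/(3*100*(1/61)) = 27771/22049 - 33684/300/61 = 27771/22049 - 33684*61/300 = 27771/22049 - 171227/25 = -3774689848/551225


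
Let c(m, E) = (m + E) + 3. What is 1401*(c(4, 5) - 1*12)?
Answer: 0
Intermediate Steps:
c(m, E) = 3 + E + m (c(m, E) = (E + m) + 3 = 3 + E + m)
1401*(c(4, 5) - 1*12) = 1401*((3 + 5 + 4) - 1*12) = 1401*(12 - 12) = 1401*0 = 0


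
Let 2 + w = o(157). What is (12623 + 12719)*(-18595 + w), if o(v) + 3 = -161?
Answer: -475441262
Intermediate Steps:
o(v) = -164 (o(v) = -3 - 161 = -164)
w = -166 (w = -2 - 164 = -166)
(12623 + 12719)*(-18595 + w) = (12623 + 12719)*(-18595 - 166) = 25342*(-18761) = -475441262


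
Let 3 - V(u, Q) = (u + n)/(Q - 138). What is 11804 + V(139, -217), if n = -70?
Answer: 4191554/355 ≈ 11807.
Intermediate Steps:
V(u, Q) = 3 - (-70 + u)/(-138 + Q) (V(u, Q) = 3 - (u - 70)/(Q - 138) = 3 - (-70 + u)/(-138 + Q))
11804 + V(139, -217) = 11804 + (-344 - 1*139 + 3*(-217))/(-138 - 217) = 11804 + (-344 - 139 - 651)/(-355) = 11804 - 1/355*(-1134) = 11804 + 1134/355 = 4191554/355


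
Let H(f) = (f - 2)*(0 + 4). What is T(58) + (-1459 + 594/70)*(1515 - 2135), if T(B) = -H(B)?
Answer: 6293664/7 ≈ 8.9910e+5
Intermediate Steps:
H(f) = -8 + 4*f (H(f) = (-2 + f)*4 = -8 + 4*f)
T(B) = 8 - 4*B (T(B) = -(-8 + 4*B) = 8 - 4*B)
T(58) + (-1459 + 594/70)*(1515 - 2135) = (8 - 4*58) + (-1459 + 594/70)*(1515 - 2135) = (8 - 232) + (-1459 + 594*(1/70))*(-620) = -224 + (-1459 + 297/35)*(-620) = -224 - 50768/35*(-620) = -224 + 6295232/7 = 6293664/7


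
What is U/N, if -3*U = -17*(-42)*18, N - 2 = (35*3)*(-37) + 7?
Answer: 21/19 ≈ 1.1053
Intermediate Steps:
N = -3876 (N = 2 + ((35*3)*(-37) + 7) = 2 + (105*(-37) + 7) = 2 + (-3885 + 7) = 2 - 3878 = -3876)
U = -4284 (U = -(-17*(-42))*18/3 = -238*18 = -⅓*12852 = -4284)
U/N = -4284/(-3876) = -4284*(-1/3876) = 21/19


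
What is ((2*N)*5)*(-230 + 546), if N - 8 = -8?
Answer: 0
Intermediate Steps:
N = 0 (N = 8 - 8 = 0)
((2*N)*5)*(-230 + 546) = ((2*0)*5)*(-230 + 546) = (0*5)*316 = 0*316 = 0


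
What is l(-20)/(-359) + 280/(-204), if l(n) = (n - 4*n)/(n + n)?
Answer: -50107/36618 ≈ -1.3684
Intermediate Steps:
l(n) = -3/2 (l(n) = (-3*n)/((2*n)) = (-3*n)*(1/(2*n)) = -3/2)
l(-20)/(-359) + 280/(-204) = -3/2/(-359) + 280/(-204) = -3/2*(-1/359) + 280*(-1/204) = 3/718 - 70/51 = -50107/36618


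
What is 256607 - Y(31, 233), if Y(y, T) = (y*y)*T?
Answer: 32694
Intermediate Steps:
Y(y, T) = T*y² (Y(y, T) = y²*T = T*y²)
256607 - Y(31, 233) = 256607 - 233*31² = 256607 - 233*961 = 256607 - 1*223913 = 256607 - 223913 = 32694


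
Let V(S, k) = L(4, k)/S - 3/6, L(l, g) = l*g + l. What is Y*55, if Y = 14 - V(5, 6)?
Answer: 979/2 ≈ 489.50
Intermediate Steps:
L(l, g) = l + g*l (L(l, g) = g*l + l = l + g*l)
V(S, k) = -1/2 + (4 + 4*k)/S (V(S, k) = (4*(1 + k))/S - 3/6 = (4 + 4*k)/S - 3*1/6 = (4 + 4*k)/S - 1/2 = -1/2 + (4 + 4*k)/S)
Y = 89/10 (Y = 14 - (8 - 1*5 + 8*6)/(2*5) = 14 - (8 - 5 + 48)/(2*5) = 14 - 51/(2*5) = 14 - 1*51/10 = 14 - 51/10 = 89/10 ≈ 8.9000)
Y*55 = (89/10)*55 = 979/2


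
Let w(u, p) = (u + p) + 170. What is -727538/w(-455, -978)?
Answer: 727538/1263 ≈ 576.04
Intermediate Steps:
w(u, p) = 170 + p + u (w(u, p) = (p + u) + 170 = 170 + p + u)
-727538/w(-455, -978) = -727538/(170 - 978 - 455) = -727538/(-1263) = -727538*(-1/1263) = 727538/1263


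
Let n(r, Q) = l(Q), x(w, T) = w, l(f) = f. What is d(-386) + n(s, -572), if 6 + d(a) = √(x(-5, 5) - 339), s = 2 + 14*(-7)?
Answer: -578 + 2*I*√86 ≈ -578.0 + 18.547*I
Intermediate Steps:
s = -96 (s = 2 - 98 = -96)
n(r, Q) = Q
d(a) = -6 + 2*I*√86 (d(a) = -6 + √(-5 - 339) = -6 + √(-344) = -6 + 2*I*√86)
d(-386) + n(s, -572) = (-6 + 2*I*√86) - 572 = -578 + 2*I*√86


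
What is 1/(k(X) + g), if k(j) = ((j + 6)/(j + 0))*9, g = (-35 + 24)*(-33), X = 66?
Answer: 11/4101 ≈ 0.0026823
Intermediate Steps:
g = 363 (g = -11*(-33) = 363)
k(j) = 9*(6 + j)/j (k(j) = ((6 + j)/j)*9 = 9*(6 + j)/j)
1/(k(X) + g) = 1/((9 + 54/66) + 363) = 1/((9 + 54*(1/66)) + 363) = 1/((9 + 9/11) + 363) = 1/(108/11 + 363) = 1/(4101/11) = 11/4101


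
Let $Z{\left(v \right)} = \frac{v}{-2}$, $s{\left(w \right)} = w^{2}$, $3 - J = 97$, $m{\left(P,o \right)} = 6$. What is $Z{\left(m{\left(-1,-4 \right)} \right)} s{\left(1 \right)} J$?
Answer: $282$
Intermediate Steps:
$J = -94$ ($J = 3 - 97 = -94$)
$Z{\left(v \right)} = - \frac{v}{2}$ ($Z{\left(v \right)} = v \left(- \frac{1}{2}\right) = - \frac{v}{2}$)
$Z{\left(m{\left(-1,-4 \right)} \right)} s{\left(1 \right)} J = \left(- \frac{1}{2}\right) 6 \cdot 1^{2} \left(-94\right) = \left(-3\right) 1 \left(-94\right) = \left(-3\right) \left(-94\right) = 282$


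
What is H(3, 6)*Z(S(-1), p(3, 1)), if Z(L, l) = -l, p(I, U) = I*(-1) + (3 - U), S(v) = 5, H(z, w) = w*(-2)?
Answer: -12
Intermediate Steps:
H(z, w) = -2*w
p(I, U) = 3 - I - U (p(I, U) = -I + (3 - U) = 3 - I - U)
H(3, 6)*Z(S(-1), p(3, 1)) = (-2*6)*(-(3 - 1*3 - 1*1)) = -(-12)*(3 - 3 - 1) = -(-12)*(-1) = -12*1 = -12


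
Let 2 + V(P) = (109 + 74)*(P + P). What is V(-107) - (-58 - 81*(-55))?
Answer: -43561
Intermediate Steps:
V(P) = -2 + 366*P (V(P) = -2 + (109 + 74)*(P + P) = -2 + 183*(2*P) = -2 + 366*P)
V(-107) - (-58 - 81*(-55)) = (-2 + 366*(-107)) - (-58 - 81*(-55)) = (-2 - 39162) - (-58 + 4455) = -39164 - 1*4397 = -39164 - 4397 = -43561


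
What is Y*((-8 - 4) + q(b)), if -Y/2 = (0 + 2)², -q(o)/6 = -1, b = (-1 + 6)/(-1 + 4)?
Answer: 48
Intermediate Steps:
b = 5/3 ≈ 1.6667
q(o) = 6 (q(o) = -6*(-1) = 6)
Y = -8 (Y = -2*(0 + 2)² = -2*2² = -2*4 = -8)
Y*((-8 - 4) + q(b)) = -8*((-8 - 4) + 6) = -8*(-12 + 6) = -8*(-6) = 48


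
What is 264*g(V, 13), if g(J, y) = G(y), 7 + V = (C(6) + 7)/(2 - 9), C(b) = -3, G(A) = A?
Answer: 3432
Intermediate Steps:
V = -53/7 (V = -7 + (-3 + 7)/(2 - 9) = -7 + 4/(-7) = -7 + 4*(-⅐) = -7 - 4/7 = -53/7 ≈ -7.5714)
g(J, y) = y
264*g(V, 13) = 264*13 = 3432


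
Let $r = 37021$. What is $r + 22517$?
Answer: $59538$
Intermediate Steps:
$r + 22517 = 37021 + 22517 = 59538$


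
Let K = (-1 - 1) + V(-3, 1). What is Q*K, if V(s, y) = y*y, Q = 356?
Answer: -356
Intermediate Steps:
V(s, y) = y²
K = -1 (K = (-1 - 1) + 1² = -2 + 1 = -1)
Q*K = 356*(-1) = -356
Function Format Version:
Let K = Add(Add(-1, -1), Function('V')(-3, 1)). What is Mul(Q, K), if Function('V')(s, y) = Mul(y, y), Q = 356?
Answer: -356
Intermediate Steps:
Function('V')(s, y) = Pow(y, 2)
K = -1 (K = Add(Add(-1, -1), Pow(1, 2)) = Add(-2, 1) = -1)
Mul(Q, K) = Mul(356, -1) = -356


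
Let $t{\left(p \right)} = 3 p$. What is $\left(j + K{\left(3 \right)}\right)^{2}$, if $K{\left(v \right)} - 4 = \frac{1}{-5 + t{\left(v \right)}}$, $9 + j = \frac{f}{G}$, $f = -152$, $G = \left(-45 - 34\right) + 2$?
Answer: $\frac{731025}{94864} \approx 7.706$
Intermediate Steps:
$G = -77$ ($G = -79 + 2 = -77$)
$j = - \frac{541}{77}$ ($j = -9 - \frac{152}{-77} = -9 - - \frac{152}{77} = -9 + \frac{152}{77} = - \frac{541}{77} \approx -7.026$)
$K{\left(v \right)} = 4 + \frac{1}{-5 + 3 v}$
$\left(j + K{\left(3 \right)}\right)^{2} = \left(- \frac{541}{77} + \frac{-19 + 12 \cdot 3}{-5 + 3 \cdot 3}\right)^{2} = \left(- \frac{541}{77} + \frac{-19 + 36}{-5 + 9}\right)^{2} = \left(- \frac{541}{77} + \frac{1}{4} \cdot 17\right)^{2} = \left(- \frac{541}{77} + \frac{17}{4}\right)^{2} = \left(- \frac{855}{308}\right)^{2} = \frac{731025}{94864}$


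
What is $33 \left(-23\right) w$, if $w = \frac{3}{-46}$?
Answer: $\frac{99}{2} \approx 49.5$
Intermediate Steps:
$w = - \frac{3}{46}$ ($w = 3 \left(- \frac{1}{46}\right) = - \frac{3}{46} \approx -0.065217$)
$33 \left(-23\right) w = 33 \left(-23\right) \left(- \frac{3}{46}\right) = \left(-759\right) \left(- \frac{3}{46}\right) = \frac{99}{2}$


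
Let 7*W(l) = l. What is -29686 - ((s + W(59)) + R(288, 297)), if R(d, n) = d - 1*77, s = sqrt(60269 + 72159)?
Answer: -209338/7 - 2*sqrt(33107) ≈ -30269.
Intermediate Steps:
W(l) = l/7
s = 2*sqrt(33107) (s = sqrt(132428) = 2*sqrt(33107) ≈ 363.91)
R(d, n) = -77 + d (R(d, n) = d - 77 = -77 + d)
-29686 - ((s + W(59)) + R(288, 297)) = -29686 - ((2*sqrt(33107) + (1/7)*59) + (-77 + 288)) = -29686 - ((2*sqrt(33107) + 59/7) + 211) = -29686 - ((59/7 + 2*sqrt(33107)) + 211) = -29686 - (1536/7 + 2*sqrt(33107)) = -29686 + (-1536/7 - 2*sqrt(33107)) = -209338/7 - 2*sqrt(33107)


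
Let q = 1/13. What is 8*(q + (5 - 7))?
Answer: -200/13 ≈ -15.385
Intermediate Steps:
q = 1/13 ≈ 0.076923
8*(q + (5 - 7)) = 8*(1/13 + (5 - 7)) = 8*(1/13 - 2) = 8*(-25/13) = -200/13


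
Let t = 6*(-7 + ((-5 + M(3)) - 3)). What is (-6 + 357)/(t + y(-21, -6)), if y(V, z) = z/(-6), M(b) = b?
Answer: -351/71 ≈ -4.9437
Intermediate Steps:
t = -72 (t = 6*(-7 + ((-5 + 3) - 3)) = 6*(-7 + (-2 - 3)) = 6*(-7 - 5) = 6*(-12) = -72)
y(V, z) = -z/6 (y(V, z) = z*(-⅙) = -z/6)
(-6 + 357)/(t + y(-21, -6)) = (-6 + 357)/(-72 - ⅙*(-6)) = 351/(-72 + 1) = 351/(-71) = 351*(-1/71) = -351/71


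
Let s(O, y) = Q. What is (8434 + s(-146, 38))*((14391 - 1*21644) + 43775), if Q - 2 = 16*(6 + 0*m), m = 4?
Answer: 311605704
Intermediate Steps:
Q = 98 (Q = 2 + 16*(6 + 0*4) = 2 + 16*(6 + 0) = 2 + 16*6 = 2 + 96 = 98)
s(O, y) = 98
(8434 + s(-146, 38))*((14391 - 1*21644) + 43775) = (8434 + 98)*((14391 - 1*21644) + 43775) = 8532*((14391 - 21644) + 43775) = 8532*(-7253 + 43775) = 8532*36522 = 311605704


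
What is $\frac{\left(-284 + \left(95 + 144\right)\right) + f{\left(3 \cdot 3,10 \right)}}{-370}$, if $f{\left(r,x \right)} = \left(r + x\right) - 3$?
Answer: $\frac{29}{370} \approx 0.078378$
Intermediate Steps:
$f{\left(r,x \right)} = -3 + r + x$
$\frac{\left(-284 + \left(95 + 144\right)\right) + f{\left(3 \cdot 3,10 \right)}}{-370} = \frac{\left(-284 + \left(95 + 144\right)\right) + \left(-3 + 3 \cdot 3 + 10\right)}{-370} = \left(\left(-284 + 239\right) + \left(-3 + 9 + 10\right)\right) \left(- \frac{1}{370}\right) = \left(-45 + 16\right) \left(- \frac{1}{370}\right) = \left(-29\right) \left(- \frac{1}{370}\right) = \frac{29}{370}$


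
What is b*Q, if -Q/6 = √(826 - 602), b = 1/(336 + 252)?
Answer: -2*√14/49 ≈ -0.15272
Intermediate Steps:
b = 1/588 ≈ 0.0017007
Q = -24*√14 (Q = -6*√(826 - 602) = -24*√14 ≈ -89.800)
b*Q = (-24*√14)/588 = -2*√14/49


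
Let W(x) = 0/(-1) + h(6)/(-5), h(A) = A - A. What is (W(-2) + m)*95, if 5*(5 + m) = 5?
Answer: -380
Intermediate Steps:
m = -4 (m = -5 + (1/5)*5 = -5 + 1 = -4)
h(A) = 0
W(x) = 0 (W(x) = 0/(-1) + 0/(-5) = 0*(-1) + 0*(-1/5) = 0 + 0 = 0)
(W(-2) + m)*95 = (0 - 4)*95 = -4*95 = -380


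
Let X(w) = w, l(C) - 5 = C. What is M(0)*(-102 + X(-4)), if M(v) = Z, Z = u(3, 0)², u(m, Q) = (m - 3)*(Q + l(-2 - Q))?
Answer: 0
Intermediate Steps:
l(C) = 5 + C
u(m, Q) = -9 + 3*m (u(m, Q) = (m - 3)*(Q + (5 + (-2 - Q))) = (-3 + m)*(Q + (3 - Q)) = (-3 + m)*3 = -9 + 3*m)
Z = 0 (Z = (-9 + 3*3)² = (-9 + 9)² = 0² = 0)
M(v) = 0
M(0)*(-102 + X(-4)) = 0*(-102 - 4) = 0*(-106) = 0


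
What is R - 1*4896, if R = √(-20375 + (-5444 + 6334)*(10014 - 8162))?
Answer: -4896 + √1627905 ≈ -3620.1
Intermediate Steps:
R = √1627905 (R = √(-20375 + 890*1852) = √(-20375 + 1648280) = √1627905 ≈ 1275.9)
R - 1*4896 = √1627905 - 1*4896 = √1627905 - 4896 = -4896 + √1627905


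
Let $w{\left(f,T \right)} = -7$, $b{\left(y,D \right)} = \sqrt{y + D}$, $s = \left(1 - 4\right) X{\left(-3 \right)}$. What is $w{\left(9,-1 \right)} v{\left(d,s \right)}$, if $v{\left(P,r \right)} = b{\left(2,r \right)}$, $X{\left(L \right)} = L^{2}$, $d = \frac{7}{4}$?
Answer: $- 35 i \approx - 35.0 i$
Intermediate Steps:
$d = \frac{7}{4}$ ($d = 7 \cdot \frac{1}{4} = \frac{7}{4} \approx 1.75$)
$s = -27$ ($s = \left(1 - 4\right) \left(-3\right)^{2} = \left(-3\right) 9 = -27$)
$b{\left(y,D \right)} = \sqrt{D + y}$
$v{\left(P,r \right)} = \sqrt{2 + r}$ ($v{\left(P,r \right)} = \sqrt{r + 2} = \sqrt{2 + r}$)
$w{\left(9,-1 \right)} v{\left(d,s \right)} = - 7 \sqrt{2 - 27} = - 7 \sqrt{-25} = - 7 \cdot 5 i = - 35 i$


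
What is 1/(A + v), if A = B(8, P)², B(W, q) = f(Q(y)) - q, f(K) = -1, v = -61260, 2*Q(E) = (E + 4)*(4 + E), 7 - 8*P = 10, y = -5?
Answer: -64/3920615 ≈ -1.6324e-5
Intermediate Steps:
P = -3/8 (P = 7/8 - ⅛*10 = 7/8 - 5/4 = -3/8 ≈ -0.37500)
Q(E) = (4 + E)²/2 (Q(E) = ((E + 4)*(4 + E))/2 = ((4 + E)*(4 + E))/2 = (4 + E)²/2)
B(W, q) = -1 - q
A = 25/64 (A = (-1 - 1*(-3/8))² = (-1 + 3/8)² = (-5/8)² = 25/64 ≈ 0.39063)
1/(A + v) = 1/(25/64 - 61260) = 1/(-3920615/64) = -64/3920615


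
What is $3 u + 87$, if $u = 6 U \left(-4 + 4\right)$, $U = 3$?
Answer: $87$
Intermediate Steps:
$u = 0$ ($u = 6 \cdot 3 \left(-4 + 4\right) = 18 \cdot 0 = 0$)
$3 u + 87 = 3 \cdot 0 + 87 = 0 + 87 = 87$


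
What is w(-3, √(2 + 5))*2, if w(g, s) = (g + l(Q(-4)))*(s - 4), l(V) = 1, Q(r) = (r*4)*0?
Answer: 16 - 4*√7 ≈ 5.4170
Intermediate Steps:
Q(r) = 0 (Q(r) = (4*r)*0 = 0)
w(g, s) = (1 + g)*(-4 + s) (w(g, s) = (g + 1)*(s - 4) = (1 + g)*(-4 + s))
w(-3, √(2 + 5))*2 = (-4 + √(2 + 5) - 4*(-3) - 3*√(2 + 5))*2 = (-4 + √7 + 12 - 3*√7)*2 = (8 - 2*√7)*2 = 16 - 4*√7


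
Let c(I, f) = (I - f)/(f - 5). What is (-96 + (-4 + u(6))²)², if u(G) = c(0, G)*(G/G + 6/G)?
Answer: 25600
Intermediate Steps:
c(I, f) = (I - f)/(-5 + f)
u(G) = -G*(1 + 6/G)/(-5 + G) (u(G) = ((0 - G)/(-5 + G))*(G/G + 6/G) = ((-G)/(-5 + G))*(1 + 6/G) = (-G/(-5 + G))*(1 + 6/G) = -G*(1 + 6/G)/(-5 + G))
(-96 + (-4 + u(6))²)² = (-96 + (-4 + (-6 - 1*6)/(-5 + 6))²)² = (-96 + (-4 + (-6 - 6)/1)²)² = (-96 + (-4 + 1*(-12))²)² = (-96 + (-4 - 12)²)² = (-96 + (-16)²)² = (-96 + 256)² = 160² = 25600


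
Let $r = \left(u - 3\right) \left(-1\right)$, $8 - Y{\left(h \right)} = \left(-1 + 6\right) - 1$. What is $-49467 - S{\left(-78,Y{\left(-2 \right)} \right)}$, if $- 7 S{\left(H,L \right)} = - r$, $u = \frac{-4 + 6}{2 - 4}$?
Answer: $- \frac{346273}{7} \approx -49468.0$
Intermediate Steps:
$u = -1$ ($u = \frac{2}{-2} = 2 \left(- \frac{1}{2}\right) = -1$)
$Y{\left(h \right)} = 4$ ($Y{\left(h \right)} = 8 - \left(\left(-1 + 6\right) - 1\right) = 8 - \left(5 - 1\right) = 8 - 4 = 4$)
$r = 4$ ($r = \left(-1 - 3\right) \left(-1\right) = \left(-4\right) \left(-1\right) = 4$)
$S{\left(H,L \right)} = \frac{4}{7}$ ($S{\left(H,L \right)} = - \frac{\left(-1\right) 4}{7} = \left(- \frac{1}{7}\right) \left(-4\right) = \frac{4}{7}$)
$-49467 - S{\left(-78,Y{\left(-2 \right)} \right)} = -49467 - \frac{4}{7} = - \frac{346273}{7}$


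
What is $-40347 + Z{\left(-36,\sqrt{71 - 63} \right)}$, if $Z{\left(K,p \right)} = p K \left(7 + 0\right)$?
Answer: $-40347 - 504 \sqrt{2} \approx -41060.0$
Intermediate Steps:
$Z{\left(K,p \right)} = 7 K p$ ($Z{\left(K,p \right)} = K p 7 = 7 K p$)
$-40347 + Z{\left(-36,\sqrt{71 - 63} \right)} = -40347 + 7 \left(-36\right) \sqrt{71 - 63} = -40347 + 7 \left(-36\right) \sqrt{8} = -40347 + 7 \left(-36\right) 2 \sqrt{2} = -40347 - 504 \sqrt{2}$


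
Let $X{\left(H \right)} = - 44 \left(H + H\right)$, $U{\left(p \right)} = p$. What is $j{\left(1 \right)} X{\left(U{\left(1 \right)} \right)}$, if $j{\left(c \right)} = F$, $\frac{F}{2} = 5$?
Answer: $-880$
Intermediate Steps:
$F = 10$ ($F = 2 \cdot 5 = 10$)
$X{\left(H \right)} = - 88 H$ ($X{\left(H \right)} = - 44 \cdot 2 H = - 88 H$)
$j{\left(c \right)} = 10$
$j{\left(1 \right)} X{\left(U{\left(1 \right)} \right)} = 10 \left(\left(-88\right) 1\right) = 10 \left(-88\right) = -880$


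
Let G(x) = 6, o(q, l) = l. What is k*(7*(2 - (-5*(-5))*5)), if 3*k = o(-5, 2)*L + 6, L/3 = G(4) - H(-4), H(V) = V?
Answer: -18942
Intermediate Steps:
L = 30 (L = 3*(6 - 1*(-4)) = 3*(6 + 4) = 3*10 = 30)
k = 22 (k = (2*30 + 6)/3 = (60 + 6)/3 = (⅓)*66 = 22)
k*(7*(2 - (-5*(-5))*5)) = 22*(7*(2 - (-5*(-5))*5)) = 22*(7*(2 - 25*5)) = 22*(7*(2 - 1*125)) = 22*(7*(2 - 125)) = 22*(7*(-123)) = 22*(-861) = -18942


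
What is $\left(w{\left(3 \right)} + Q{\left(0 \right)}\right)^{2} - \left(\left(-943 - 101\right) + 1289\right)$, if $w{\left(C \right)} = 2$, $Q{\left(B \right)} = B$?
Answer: $-241$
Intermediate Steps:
$\left(w{\left(3 \right)} + Q{\left(0 \right)}\right)^{2} - \left(\left(-943 - 101\right) + 1289\right) = \left(2 + 0\right)^{2} - \left(\left(-943 - 101\right) + 1289\right) = 2^{2} - \left(\left(-943 + \left(-695 + 594\right)\right) + 1289\right) = 4 - \left(\left(-943 - 101\right) + 1289\right) = 4 - \left(-1044 + 1289\right) = 4 - 245 = -241$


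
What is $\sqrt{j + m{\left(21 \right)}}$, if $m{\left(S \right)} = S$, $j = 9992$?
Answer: $\sqrt{10013} \approx 100.06$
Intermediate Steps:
$\sqrt{j + m{\left(21 \right)}} = \sqrt{9992 + 21} = \sqrt{10013}$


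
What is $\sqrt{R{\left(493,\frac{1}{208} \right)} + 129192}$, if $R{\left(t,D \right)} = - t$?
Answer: $\sqrt{128699} \approx 358.75$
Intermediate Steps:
$\sqrt{R{\left(493,\frac{1}{208} \right)} + 129192} = \sqrt{\left(-1\right) 493 + 129192} = \sqrt{-493 + 129192} = \sqrt{128699}$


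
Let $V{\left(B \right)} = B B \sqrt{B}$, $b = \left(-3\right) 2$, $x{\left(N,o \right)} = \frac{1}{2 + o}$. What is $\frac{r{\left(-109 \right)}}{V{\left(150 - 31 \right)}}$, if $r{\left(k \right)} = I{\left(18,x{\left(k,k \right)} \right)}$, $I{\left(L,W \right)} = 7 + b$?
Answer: $\frac{\sqrt{119}}{1685159} \approx 6.4734 \cdot 10^{-6}$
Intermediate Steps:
$b = -6$
$V{\left(B \right)} = B^{\frac{5}{2}}$ ($V{\left(B \right)} = B^{2} \sqrt{B} = B^{\frac{5}{2}}$)
$I{\left(L,W \right)} = 1$ ($I{\left(L,W \right)} = 7 - 6 = 1$)
$r{\left(k \right)} = 1$
$\frac{r{\left(-109 \right)}}{V{\left(150 - 31 \right)}} = 1 \frac{1}{\left(150 - 31\right)^{\frac{5}{2}}} = 1 \frac{1}{119^{\frac{5}{2}}} = 1 \frac{1}{14161 \sqrt{119}} = 1 \frac{\sqrt{119}}{1685159} = \frac{\sqrt{119}}{1685159}$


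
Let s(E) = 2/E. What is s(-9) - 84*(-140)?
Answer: 105838/9 ≈ 11760.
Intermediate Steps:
s(-9) - 84*(-140) = 2/(-9) - 84*(-140) = 2*(-⅑) + 11760 = -2/9 + 11760 = 105838/9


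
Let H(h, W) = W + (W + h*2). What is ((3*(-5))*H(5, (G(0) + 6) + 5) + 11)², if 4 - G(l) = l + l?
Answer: 346921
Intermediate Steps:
G(l) = 4 - 2*l (G(l) = 4 - (l + l) = 4 - 2*l)
H(h, W) = 2*W + 2*h (H(h, W) = W + (W + 2*h) = 2*W + 2*h)
((3*(-5))*H(5, (G(0) + 6) + 5) + 11)² = ((3*(-5))*(2*(((4 - 2*0) + 6) + 5) + 2*5) + 11)² = (-15*(2*(((4 + 0) + 6) + 5) + 10) + 11)² = (-15*(2*((4 + 6) + 5) + 10) + 11)² = (-15*(2*(10 + 5) + 10) + 11)² = (-15*(2*15 + 10) + 11)² = (-15*(30 + 10) + 11)² = (-15*40 + 11)² = (-600 + 11)² = (-589)² = 346921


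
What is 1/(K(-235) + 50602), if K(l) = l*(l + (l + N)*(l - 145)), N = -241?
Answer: -1/42400973 ≈ -2.3584e-8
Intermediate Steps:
K(l) = l*(l + (-241 + l)*(-145 + l)) (K(l) = l*(l + (l - 241)*(l - 145)) = l*(l + (-241 + l)*(-145 + l)))
1/(K(-235) + 50602) = 1/(-235*(34945 + (-235)² - 385*(-235)) + 50602) = 1/(-235*(34945 + 55225 + 90475) + 50602) = 1/(-235*180645 + 50602) = 1/(-42451575 + 50602) = 1/(-42400973) = -1/42400973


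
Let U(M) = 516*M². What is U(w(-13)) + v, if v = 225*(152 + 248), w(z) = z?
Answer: 177204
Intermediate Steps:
v = 90000 (v = 225*400 = 90000)
U(w(-13)) + v = 516*(-13)² + 90000 = 516*169 + 90000 = 87204 + 90000 = 177204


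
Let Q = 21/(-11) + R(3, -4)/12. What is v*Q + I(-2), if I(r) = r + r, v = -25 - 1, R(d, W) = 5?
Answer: 2297/66 ≈ 34.803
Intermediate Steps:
v = -26
Q = -197/132 (Q = 21/(-11) + 5/12 = 21*(-1/11) + 5*(1/12) = -21/11 + 5/12 = -197/132 ≈ -1.4924)
I(r) = 2*r
v*Q + I(-2) = -26*(-197/132) + 2*(-2) = 2561/66 - 4 = 2297/66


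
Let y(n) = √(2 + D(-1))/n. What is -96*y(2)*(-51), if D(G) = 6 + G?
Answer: 2448*√7 ≈ 6476.8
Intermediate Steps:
y(n) = √7/n (y(n) = √(2 + (6 - 1))/n = √(2 + 5)/n = √7/n)
-96*y(2)*(-51) = -96*√7/2*(-51) = -48*√7*(-51) = 2448*√7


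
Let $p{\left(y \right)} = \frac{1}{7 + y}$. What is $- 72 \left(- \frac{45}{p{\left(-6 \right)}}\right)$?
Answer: $3240$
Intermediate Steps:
$- 72 \left(- \frac{45}{p{\left(-6 \right)}}\right) = - 72 \left(- \frac{45}{\frac{1}{7 - 6}}\right) = - 72 \left(- \frac{45}{1^{-1}}\right) = - 72 \left(- \frac{45}{1}\right) = - 72 \left(\left(-45\right) 1\right) = \left(-72\right) \left(-45\right) = 3240$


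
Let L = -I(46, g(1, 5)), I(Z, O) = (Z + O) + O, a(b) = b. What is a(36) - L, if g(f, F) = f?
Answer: 84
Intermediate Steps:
I(Z, O) = Z + 2*O (I(Z, O) = (O + Z) + O = Z + 2*O)
L = -48 (L = -(46 + 2*1) = -(46 + 2) = -1*48 = -48)
a(36) - L = 36 - 1*(-48) = 36 + 48 = 84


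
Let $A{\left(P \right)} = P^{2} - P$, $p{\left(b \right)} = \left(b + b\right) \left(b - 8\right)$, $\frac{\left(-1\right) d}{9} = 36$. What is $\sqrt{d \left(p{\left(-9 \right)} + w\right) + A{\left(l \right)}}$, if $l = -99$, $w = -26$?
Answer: $6 i \sqrt{2245} \approx 284.29 i$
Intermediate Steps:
$d = -324$ ($d = \left(-9\right) 36 = -324$)
$p{\left(b \right)} = 2 b \left(-8 + b\right)$
$\sqrt{d \left(p{\left(-9 \right)} + w\right) + A{\left(l \right)}} = \sqrt{- 324 \left(2 \left(-9\right) \left(-8 - 9\right) - 26\right) - 99 \left(-1 - 99\right)} = \sqrt{- 324 \left(2 \left(-9\right) \left(-17\right) - 26\right) - -9900} = \sqrt{- 324 \left(306 - 26\right) + 9900} = \sqrt{\left(-324\right) 280 + 9900} = \sqrt{-90720 + 9900} = \sqrt{-80820} = 6 i \sqrt{2245}$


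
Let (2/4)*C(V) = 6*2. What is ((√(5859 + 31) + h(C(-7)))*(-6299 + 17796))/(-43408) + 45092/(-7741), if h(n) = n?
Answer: -511664023/42002666 - 11497*√5890/43408 ≈ -32.509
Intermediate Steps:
C(V) = 24 (C(V) = 2*(6*2) = 2*12 = 24)
((√(5859 + 31) + h(C(-7)))*(-6299 + 17796))/(-43408) + 45092/(-7741) = ((√(5859 + 31) + 24)*(-6299 + 17796))/(-43408) + 45092/(-7741) = ((√5890 + 24)*11497)*(-1/43408) + 45092*(-1/7741) = ((24 + √5890)*11497)*(-1/43408) - 45092/7741 = (275928 + 11497*√5890)*(-1/43408) - 45092/7741 = (-34491/5426 - 11497*√5890/43408) - 45092/7741 = -511664023/42002666 - 11497*√5890/43408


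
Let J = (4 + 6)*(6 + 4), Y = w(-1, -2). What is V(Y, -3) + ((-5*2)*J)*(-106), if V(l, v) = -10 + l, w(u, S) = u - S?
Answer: 105991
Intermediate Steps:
Y = 1 (Y = -1 - 1*(-2) = -1 + 2 = 1)
J = 100 (J = 10*10 = 100)
V(Y, -3) + ((-5*2)*J)*(-106) = (-10 + 1) + (-5*2*100)*(-106) = -9 - 10*100*(-106) = -9 - 1000*(-106) = -9 + 106000 = 105991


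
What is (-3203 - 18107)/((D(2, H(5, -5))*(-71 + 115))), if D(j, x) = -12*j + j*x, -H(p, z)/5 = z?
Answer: -10655/572 ≈ -18.628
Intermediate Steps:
H(p, z) = -5*z
(-3203 - 18107)/((D(2, H(5, -5))*(-71 + 115))) = (-3203 - 18107)/(((2*(-12 - 5*(-5)))*(-71 + 115))) = -21310*1/(88*(-12 + 25)) = -21310/((2*13)*44) = -21310/(26*44) = -21310/1144 = -21310*1/1144 = -10655/572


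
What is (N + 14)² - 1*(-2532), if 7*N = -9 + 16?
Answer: 2757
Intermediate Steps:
N = 1 (N = (-9 + 16)/7 = (⅐)*7 = 1)
(N + 14)² - 1*(-2532) = (1 + 14)² - 1*(-2532) = 15² + 2532 = 225 + 2532 = 2757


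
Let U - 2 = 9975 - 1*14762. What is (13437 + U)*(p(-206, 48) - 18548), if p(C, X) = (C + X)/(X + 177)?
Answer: -12036252872/75 ≈ -1.6048e+8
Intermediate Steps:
U = -4785 (U = 2 + (9975 - 1*14762) = 2 + (9975 - 14762) = 2 - 4787 = -4785)
p(C, X) = (C + X)/(177 + X)
(13437 + U)*(p(-206, 48) - 18548) = (13437 - 4785)*((-206 + 48)/(177 + 48) - 18548) = 8652*(-158/225 - 18548) = 8652*(-4173458/225) = -12036252872/75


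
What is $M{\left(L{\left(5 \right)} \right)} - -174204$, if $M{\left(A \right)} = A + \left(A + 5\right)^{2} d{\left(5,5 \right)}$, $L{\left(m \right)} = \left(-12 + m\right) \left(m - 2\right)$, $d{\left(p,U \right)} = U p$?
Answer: $180583$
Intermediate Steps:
$L{\left(m \right)} = \left(-12 + m\right) \left(-2 + m\right)$
$M{\left(A \right)} = A + 25 \left(5 + A\right)^{2}$ ($M{\left(A \right)} = A + \left(A + 5\right)^{2} \cdot 5 \cdot 5 = A + \left(5 + A\right)^{2} \cdot 25 = A + 25 \left(5 + A\right)^{2}$)
$M{\left(L{\left(5 \right)} \right)} - -174204 = \left(\left(24 + 5^{2} - 70\right) + 25 \left(5 + \left(24 + 5^{2} - 70\right)\right)^{2}\right) - -174204 = \left(\left(24 + 25 - 70\right) + 25 \left(5 + \left(24 + 25 - 70\right)\right)^{2}\right) + 174204 = \left(-21 + 25 \left(5 - 21\right)^{2}\right) + 174204 = \left(-21 + 25 \left(-16\right)^{2}\right) + 174204 = \left(-21 + 25 \cdot 256\right) + 174204 = \left(-21 + 6400\right) + 174204 = 6379 + 174204 = 180583$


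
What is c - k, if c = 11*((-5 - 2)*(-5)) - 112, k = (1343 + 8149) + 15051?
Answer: -24270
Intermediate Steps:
k = 24543 (k = 9492 + 15051 = 24543)
c = 273 (c = 11*(-7*(-5)) - 112 = 11*35 - 112 = 385 - 112 = 273)
c - k = 273 - 1*24543 = 273 - 24543 = -24270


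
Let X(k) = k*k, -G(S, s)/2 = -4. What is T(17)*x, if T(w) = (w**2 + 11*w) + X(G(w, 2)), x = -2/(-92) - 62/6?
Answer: -128070/23 ≈ -5568.3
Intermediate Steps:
G(S, s) = 8 (G(S, s) = -2*(-4) = 8)
x = -1423/138 (x = -2*(-1/92) - 62*1/6 = 1/46 - 31/3 = -1423/138 ≈ -10.312)
X(k) = k**2
T(w) = 64 + w**2 + 11*w (T(w) = (w**2 + 11*w) + 8**2 = (w**2 + 11*w) + 64 = 64 + w**2 + 11*w)
T(17)*x = (64 + 17**2 + 11*17)*(-1423/138) = (64 + 289 + 187)*(-1423/138) = 540*(-1423/138) = -128070/23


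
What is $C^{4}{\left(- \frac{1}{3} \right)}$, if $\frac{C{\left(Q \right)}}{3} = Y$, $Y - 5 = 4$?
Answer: $531441$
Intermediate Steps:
$Y = 9$ ($Y = 5 + 4 = 9$)
$C{\left(Q \right)} = 27$ ($C{\left(Q \right)} = 3 \cdot 9 = 27$)
$C^{4}{\left(- \frac{1}{3} \right)} = 27^{4} = 531441$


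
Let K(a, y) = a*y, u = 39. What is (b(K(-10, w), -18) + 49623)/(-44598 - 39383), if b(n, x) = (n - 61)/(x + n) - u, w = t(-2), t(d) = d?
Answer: -99127/167962 ≈ -0.59018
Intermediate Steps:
w = -2
b(n, x) = -39 + (-61 + n)/(n + x) (b(n, x) = (n - 61)/(x + n) - 1*39 = (-61 + n)/(n + x) - 39 = -39 + (-61 + n)/(n + x))
(b(K(-10, w), -18) + 49623)/(-44598 - 39383) = ((-61 - 39*(-18) - (-380)*(-2))/(-10*(-2) - 18) + 49623)/(-44598 - 39383) = ((-61 + 702 - 38*20)/(20 - 18) + 49623)/(-83981) = ((-61 + 702 - 760)/2 + 49623)*(-1/83981) = ((1/2)*(-119) + 49623)*(-1/83981) = (-119/2 + 49623)*(-1/83981) = (99127/2)*(-1/83981) = -99127/167962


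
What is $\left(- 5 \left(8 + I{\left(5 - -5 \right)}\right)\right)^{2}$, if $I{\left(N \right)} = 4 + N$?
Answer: $12100$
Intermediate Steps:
$\left(- 5 \left(8 + I{\left(5 - -5 \right)}\right)\right)^{2} = \left(- 5 \left(8 + \left(4 + \left(5 - -5\right)\right)\right)\right)^{2} = \left(- 5 \left(8 + \left(4 + \left(5 + 5\right)\right)\right)\right)^{2} = \left(- 5 \left(8 + \left(4 + 10\right)\right)\right)^{2} = \left(- 5 \left(8 + 14\right)\right)^{2} = \left(\left(-5\right) 22\right)^{2} = \left(-110\right)^{2} = 12100$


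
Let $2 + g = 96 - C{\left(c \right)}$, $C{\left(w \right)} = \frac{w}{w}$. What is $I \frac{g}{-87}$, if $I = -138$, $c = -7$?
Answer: $\frac{4278}{29} \approx 147.52$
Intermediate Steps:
$C{\left(w \right)} = 1$
$g = 93$ ($g = -2 + \left(96 - 1\right) = -2 + 95 = 93$)
$I \frac{g}{-87} = - 138 \frac{93}{-87} = - 138 \cdot 93 \left(- \frac{1}{87}\right) = \left(-138\right) \left(- \frac{31}{29}\right) = \frac{4278}{29}$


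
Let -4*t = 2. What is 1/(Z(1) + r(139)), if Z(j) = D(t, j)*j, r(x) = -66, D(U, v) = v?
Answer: -1/65 ≈ -0.015385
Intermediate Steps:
t = -½ (t = -¼*2 = -½ ≈ -0.50000)
Z(j) = j² (Z(j) = j*j = j²)
1/(Z(1) + r(139)) = 1/(1² - 66) = 1/(1 - 66) = 1/(-65) = -1/65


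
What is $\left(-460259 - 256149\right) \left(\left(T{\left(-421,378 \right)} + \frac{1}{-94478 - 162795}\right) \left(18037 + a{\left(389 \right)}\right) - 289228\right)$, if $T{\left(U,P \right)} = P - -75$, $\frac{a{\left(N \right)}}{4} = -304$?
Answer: $- \frac{1351136393332259072}{257273} \approx -5.2518 \cdot 10^{12}$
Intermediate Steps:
$a{\left(N \right)} = -1216$ ($a{\left(N \right)} = 4 \left(-304\right) = -1216$)
$T{\left(U,P \right)} = 75 + P$ ($T{\left(U,P \right)} = P + 75 = 75 + P$)
$\left(-460259 - 256149\right) \left(\left(T{\left(-421,378 \right)} + \frac{1}{-94478 - 162795}\right) \left(18037 + a{\left(389 \right)}\right) - 289228\right) = \left(-460259 - 256149\right) \left(\left(\left(75 + 378\right) + \frac{1}{-94478 - 162795}\right) \left(18037 - 1216\right) - 289228\right) = - 716408 \left(\left(453 + \frac{1}{-257273}\right) 16821 - 289228\right) = - 716408 \left(\left(453 - \frac{1}{257273}\right) 16821 - 289228\right) = - 716408 \left(\frac{116544668}{257273} \cdot 16821 - 289228\right) = - 716408 \left(\frac{1960397860428}{257273} - 289228\right) = \left(-716408\right) \frac{1885987305184}{257273} = - \frac{1351136393332259072}{257273}$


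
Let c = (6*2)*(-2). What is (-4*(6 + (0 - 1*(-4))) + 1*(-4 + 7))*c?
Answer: 888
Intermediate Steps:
c = -24 (c = 12*(-2) = -24)
(-4*(6 + (0 - 1*(-4))) + 1*(-4 + 7))*c = (-4*(6 + (0 - 1*(-4))) + 1*(-4 + 7))*(-24) = (-4*(6 + (0 + 4)) + 1*3)*(-24) = (-4*(6 + 4) + 3)*(-24) = (-4*10 + 3)*(-24) = (-40 + 3)*(-24) = -37*(-24) = 888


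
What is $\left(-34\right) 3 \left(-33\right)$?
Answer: $3366$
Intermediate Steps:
$\left(-34\right) 3 \left(-33\right) = \left(-102\right) \left(-33\right) = 3366$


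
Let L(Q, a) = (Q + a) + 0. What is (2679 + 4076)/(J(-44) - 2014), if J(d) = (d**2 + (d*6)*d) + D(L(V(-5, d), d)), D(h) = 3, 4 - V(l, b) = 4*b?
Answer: 6755/11541 ≈ 0.58530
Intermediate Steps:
V(l, b) = 4 - 4*b
L(Q, a) = Q + a
J(d) = 3 + 7*d**2 (J(d) = (d**2 + (d*6)*d) + 3 = (d**2 + (6*d)*d) + 3 = (d**2 + 6*d**2) + 3 = 7*d**2 + 3 = 3 + 7*d**2)
(2679 + 4076)/(J(-44) - 2014) = (2679 + 4076)/((3 + 7*(-44)**2) - 2014) = 6755/((3 + 7*1936) - 2014) = 6755/((3 + 13552) - 2014) = 6755/(13555 - 2014) = 6755/11541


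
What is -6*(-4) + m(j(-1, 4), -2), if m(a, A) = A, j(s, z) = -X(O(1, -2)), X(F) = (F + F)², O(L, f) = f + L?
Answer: 22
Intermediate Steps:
O(L, f) = L + f
X(F) = 4*F² (X(F) = (2*F)² = 4*F²)
j(s, z) = -4 (j(s, z) = -4*(1 - 2)² = -4*(-1)² = -4)
-6*(-4) + m(j(-1, 4), -2) = -6*(-4) - 2 = 24 - 2 = 22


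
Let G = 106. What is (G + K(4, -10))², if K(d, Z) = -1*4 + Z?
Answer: 8464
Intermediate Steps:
K(d, Z) = -4 + Z
(G + K(4, -10))² = (106 + (-4 - 10))² = (106 - 14)² = 92² = 8464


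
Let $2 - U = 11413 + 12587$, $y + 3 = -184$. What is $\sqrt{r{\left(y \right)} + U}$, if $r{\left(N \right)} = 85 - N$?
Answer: $i \sqrt{23726} \approx 154.03 i$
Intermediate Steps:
$y = -187$ ($y = -3 - 184 = -187$)
$U = -23998$ ($U = 2 - \left(11413 + 12587\right) = 2 - 24000 = -23998$)
$\sqrt{r{\left(y \right)} + U} = \sqrt{\left(85 - -187\right) - 23998} = \sqrt{\left(85 + 187\right) - 23998} = \sqrt{272 - 23998} = \sqrt{-23726} = i \sqrt{23726}$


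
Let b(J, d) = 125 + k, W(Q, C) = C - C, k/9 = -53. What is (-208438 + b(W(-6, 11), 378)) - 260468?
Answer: -469258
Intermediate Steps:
k = -477 (k = 9*(-53) = -477)
W(Q, C) = 0
b(J, d) = -352 (b(J, d) = 125 - 477 = -352)
(-208438 + b(W(-6, 11), 378)) - 260468 = (-208438 - 352) - 260468 = -208790 - 260468 = -469258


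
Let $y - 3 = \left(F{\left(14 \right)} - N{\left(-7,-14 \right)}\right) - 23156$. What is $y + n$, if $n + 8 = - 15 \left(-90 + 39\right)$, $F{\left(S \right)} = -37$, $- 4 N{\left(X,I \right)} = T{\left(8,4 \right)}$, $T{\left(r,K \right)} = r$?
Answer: $-22431$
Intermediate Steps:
$N{\left(X,I \right)} = -2$ ($N{\left(X,I \right)} = \left(- \frac{1}{4}\right) 8 = -2$)
$n = 757$ ($n = -8 - 15 \left(-90 + 39\right) = -8 - -765 = -8 + 765 = 757$)
$y = -23188$ ($y = 3 - 23191 = -23188$)
$y + n = -23188 + 757 = -22431$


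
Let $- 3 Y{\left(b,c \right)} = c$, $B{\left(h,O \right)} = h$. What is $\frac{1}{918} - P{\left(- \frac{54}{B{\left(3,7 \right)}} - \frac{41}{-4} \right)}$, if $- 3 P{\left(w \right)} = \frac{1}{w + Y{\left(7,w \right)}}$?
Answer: $- \frac{1805}{28458} \approx -0.063427$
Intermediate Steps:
$Y{\left(b,c \right)} = - \frac{c}{3}$
$P{\left(w \right)} = - \frac{1}{2 w}$ ($P{\left(w \right)} = - \frac{1}{3 \left(w - \frac{w}{3}\right)} = - \frac{1}{3 \frac{2 w}{3}} = - \frac{\frac{3}{2} \frac{1}{w}}{3} = - \frac{1}{2 w}$)
$\frac{1}{918} - P{\left(- \frac{54}{B{\left(3,7 \right)}} - \frac{41}{-4} \right)} = \frac{1}{918} - - \frac{1}{2 \left(- \frac{54}{3} - \frac{41}{-4}\right)} = \frac{1}{918} - - \frac{1}{2 \left(\left(-54\right) \frac{1}{3} - - \frac{41}{4}\right)} = \frac{1}{918} - - \frac{1}{2 \left(-18 + \frac{41}{4}\right)} = \frac{1}{918} - - \frac{1}{2 \left(- \frac{31}{4}\right)} = \frac{1}{918} - \left(- \frac{1}{2}\right) \left(- \frac{4}{31}\right) = \frac{1}{918} - \frac{2}{31} = - \frac{1805}{28458}$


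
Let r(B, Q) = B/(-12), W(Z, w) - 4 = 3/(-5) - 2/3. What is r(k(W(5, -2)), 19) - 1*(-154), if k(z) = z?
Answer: 27679/180 ≈ 153.77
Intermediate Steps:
W(Z, w) = 41/15 (W(Z, w) = 4 + (3/(-5) - 2/3) = 4 + (3*(-1/5) - 2*1/3) = 4 + (-3/5 - 2/3) = 4 - 19/15 = 41/15)
r(B, Q) = -B/12 (r(B, Q) = B*(-1/12) = -B/12)
r(k(W(5, -2)), 19) - 1*(-154) = -1/12*41/15 - 1*(-154) = -41/180 + 154 = 27679/180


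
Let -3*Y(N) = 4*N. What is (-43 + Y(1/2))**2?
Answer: 17161/9 ≈ 1906.8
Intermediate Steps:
Y(N) = -4*N/3
(-43 + Y(1/2))**2 = (-43 - 4/3/2)**2 = (-43 - 4/3*1/2)**2 = (-43 - 2/3)**2 = (-131/3)**2 = 17161/9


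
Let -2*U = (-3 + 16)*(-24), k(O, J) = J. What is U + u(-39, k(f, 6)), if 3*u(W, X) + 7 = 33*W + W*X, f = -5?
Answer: -1060/3 ≈ -353.33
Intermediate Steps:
u(W, X) = -7/3 + 11*W + W*X/3 (u(W, X) = -7/3 + (33*W + W*X)/3 = -7/3 + (11*W + W*X/3) = -7/3 + 11*W + W*X/3)
U = 156 (U = -(-3 + 16)*(-24)/2 = -13*(-24)/2 = -1/2*(-312) = 156)
U + u(-39, k(f, 6)) = 156 + (-7/3 + 11*(-39) + (1/3)*(-39)*6) = 156 + (-7/3 - 429 - 78) = 156 - 1528/3 = -1060/3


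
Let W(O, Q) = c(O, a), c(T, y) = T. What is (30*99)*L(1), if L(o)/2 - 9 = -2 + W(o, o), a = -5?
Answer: 47520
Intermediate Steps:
W(O, Q) = O
L(o) = 14 + 2*o (L(o) = 18 + 2*(-2 + o) = 18 + (-4 + 2*o) = 14 + 2*o)
(30*99)*L(1) = (30*99)*(14 + 2*1) = 2970*(14 + 2) = 2970*16 = 47520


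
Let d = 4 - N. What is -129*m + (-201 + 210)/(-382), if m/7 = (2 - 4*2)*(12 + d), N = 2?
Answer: 28975455/382 ≈ 75852.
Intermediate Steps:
d = 2 (d = 4 - 1*2 = 4 - 2 = 2)
m = -588 (m = 7*((2 - 4*2)*(12 + 2)) = 7*((2 - 8)*14) = 7*(-6*14) = 7*(-84) = -588)
-129*m + (-201 + 210)/(-382) = -129*(-588) + (-201 + 210)/(-382) = 75852 + 9*(-1/382) = 75852 - 9/382 = 28975455/382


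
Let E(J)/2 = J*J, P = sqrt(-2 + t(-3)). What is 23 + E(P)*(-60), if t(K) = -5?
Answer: 863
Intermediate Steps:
P = I*sqrt(7) (P = sqrt(-2 - 5) = sqrt(-7) = I*sqrt(7) ≈ 2.6458*I)
E(J) = 2*J**2 (E(J) = 2*(J*J) = 2*J**2)
23 + E(P)*(-60) = 23 + (2*(I*sqrt(7))**2)*(-60) = 23 + (2*(-7))*(-60) = 23 - 14*(-60) = 23 + 840 = 863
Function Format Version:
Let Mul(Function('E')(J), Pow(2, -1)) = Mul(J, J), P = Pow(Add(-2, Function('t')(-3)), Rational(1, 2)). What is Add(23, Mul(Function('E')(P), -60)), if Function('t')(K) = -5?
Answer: 863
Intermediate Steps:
P = Mul(I, Pow(7, Rational(1, 2))) (P = Pow(Add(-2, -5), Rational(1, 2)) = Pow(-7, Rational(1, 2)) = Mul(I, Pow(7, Rational(1, 2))) ≈ Mul(2.6458, I))
Function('E')(J) = Mul(2, Pow(J, 2)) (Function('E')(J) = Mul(2, Mul(J, J)) = Mul(2, Pow(J, 2)))
Add(23, Mul(Function('E')(P), -60)) = Add(23, Mul(Mul(2, Pow(Mul(I, Pow(7, Rational(1, 2))), 2)), -60)) = Add(23, Mul(Mul(2, -7), -60)) = Add(23, Mul(-14, -60)) = Add(23, 840) = 863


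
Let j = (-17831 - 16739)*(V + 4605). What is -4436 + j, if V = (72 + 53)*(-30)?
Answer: -29561786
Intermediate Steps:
V = -3750 (V = 125*(-30) = -3750)
j = -29557350 (j = (-17831 - 16739)*(-3750 + 4605) = -34570*855 = -29557350)
-4436 + j = -4436 - 29557350 = -29561786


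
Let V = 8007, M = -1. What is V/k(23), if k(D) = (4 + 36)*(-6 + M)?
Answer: -8007/280 ≈ -28.596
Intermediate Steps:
k(D) = -280 (k(D) = (4 + 36)*(-6 - 1) = 40*(-7) = -280)
V/k(23) = 8007/(-280) = 8007*(-1/280) = -8007/280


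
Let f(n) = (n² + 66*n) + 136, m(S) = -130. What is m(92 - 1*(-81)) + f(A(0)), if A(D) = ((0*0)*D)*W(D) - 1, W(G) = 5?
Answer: -59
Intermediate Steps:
A(D) = -1 (A(D) = ((0*0)*D)*5 - 1 = (0*D)*5 - 1 = 0*5 - 1 = 0 - 1 = -1)
f(n) = 136 + n² + 66*n
m(92 - 1*(-81)) + f(A(0)) = -130 + (136 + (-1)² + 66*(-1)) = -130 + (136 + 1 - 66) = -130 + 71 = -59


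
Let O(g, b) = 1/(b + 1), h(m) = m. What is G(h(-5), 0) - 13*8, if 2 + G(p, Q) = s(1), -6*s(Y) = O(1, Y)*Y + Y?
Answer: -425/4 ≈ -106.25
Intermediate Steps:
O(g, b) = 1/(1 + b)
s(Y) = -Y/6 - Y/(6*(1 + Y)) (s(Y) = -(Y/(1 + Y) + Y)/6 = -(Y + Y/(1 + Y))/6 = -Y/6 - Y/(6*(1 + Y)))
G(p, Q) = -9/4 (G(p, Q) = -2 - 1*1*(2 + 1)/(6 + 6*1) = -2 - 1*1*3/(6 + 6) = -2 - 1*1*3/12 = -2 - 1*1*1/12*3 = -2 - ¼ = -9/4)
G(h(-5), 0) - 13*8 = -9/4 - 13*8 = -9/4 - 104 = -425/4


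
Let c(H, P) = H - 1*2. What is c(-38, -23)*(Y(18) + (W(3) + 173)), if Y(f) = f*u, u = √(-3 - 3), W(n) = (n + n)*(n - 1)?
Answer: -7400 - 720*I*√6 ≈ -7400.0 - 1763.6*I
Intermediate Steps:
c(H, P) = -2 + H (c(H, P) = H - 2 = -2 + H)
W(n) = 2*n*(-1 + n) (W(n) = (2*n)*(-1 + n) = 2*n*(-1 + n))
u = I*√6 (u = √(-6) = I*√6 ≈ 2.4495*I)
Y(f) = I*f*√6 (Y(f) = f*(I*√6) = I*f*√6)
c(-38, -23)*(Y(18) + (W(3) + 173)) = (-2 - 38)*(I*18*√6 + (2*3*(-1 + 3) + 173)) = -40*(18*I*√6 + (2*3*2 + 173)) = -40*(18*I*√6 + (12 + 173)) = -40*(18*I*√6 + 185) = -40*(185 + 18*I*√6) = -7400 - 720*I*√6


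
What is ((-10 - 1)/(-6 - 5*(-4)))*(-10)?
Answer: 55/7 ≈ 7.8571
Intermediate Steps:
((-10 - 1)/(-6 - 5*(-4)))*(-10) = -11/(-6 + 20)*(-10) = -11/14*(-10) = 55/7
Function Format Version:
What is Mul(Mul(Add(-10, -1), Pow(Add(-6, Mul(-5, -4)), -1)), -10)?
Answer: Rational(55, 7) ≈ 7.8571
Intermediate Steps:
Mul(Mul(Add(-10, -1), Pow(Add(-6, Mul(-5, -4)), -1)), -10) = Mul(Mul(-11, Pow(Add(-6, 20), -1)), -10) = Mul(Mul(-11, Pow(14, -1)), -10) = Mul(Mul(-11, Rational(1, 14)), -10) = Mul(Rational(-11, 14), -10) = Rational(55, 7)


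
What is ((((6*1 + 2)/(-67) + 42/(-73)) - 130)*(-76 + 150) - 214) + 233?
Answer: -47209943/4891 ≈ -9652.4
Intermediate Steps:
((((6*1 + 2)/(-67) + 42/(-73)) - 130)*(-76 + 150) - 214) + 233 = ((((6 + 2)*(-1/67) + 42*(-1/73)) - 130)*74 - 214) + 233 = (((8*(-1/67) - 42/73) - 130)*74 - 214) + 233 = (((-8/67 - 42/73) - 130)*74 - 214) + 233 = ((-3398/4891 - 130)*74 - 214) + 233 = (-639228/4891*74 - 214) + 233 = (-47302872/4891 - 214) + 233 = -48349546/4891 + 233 = -47209943/4891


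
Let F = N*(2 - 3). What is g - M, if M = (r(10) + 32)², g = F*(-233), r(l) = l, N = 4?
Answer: -832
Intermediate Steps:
F = -4 (F = 4*(2 - 3) = 4*(-1) = -4)
g = 932 (g = -4*(-233) = 932)
M = 1764 (M = (10 + 32)² = 42² = 1764)
g - M = 932 - 1*1764 = 932 - 1764 = -832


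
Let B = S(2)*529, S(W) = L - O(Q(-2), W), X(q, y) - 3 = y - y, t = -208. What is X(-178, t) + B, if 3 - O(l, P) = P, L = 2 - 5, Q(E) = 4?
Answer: -2113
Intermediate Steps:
L = -3
O(l, P) = 3 - P
X(q, y) = 3 (X(q, y) = 3 + (y - y) = 3 + 0 = 3)
S(W) = -6 + W (S(W) = -3 - (3 - W) = -3 + (-3 + W) = -6 + W)
B = -2116 (B = (-6 + 2)*529 = -4*529 = -2116)
X(-178, t) + B = 3 - 2116 = -2113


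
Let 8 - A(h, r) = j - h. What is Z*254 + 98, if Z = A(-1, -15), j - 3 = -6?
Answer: 2638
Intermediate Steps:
j = -3 (j = 3 - 6 = -3)
A(h, r) = 11 + h (A(h, r) = 8 - (-3 - h) = 8 + (3 + h) = 11 + h)
Z = 10 (Z = 11 - 1 = 10)
Z*254 + 98 = 10*254 + 98 = 2540 + 98 = 2638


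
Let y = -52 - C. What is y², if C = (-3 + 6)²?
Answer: 3721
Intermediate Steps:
C = 9 (C = 3² = 9)
y = -61 (y = -52 - 1*9 = -52 - 9 = -61)
y² = (-61)² = 3721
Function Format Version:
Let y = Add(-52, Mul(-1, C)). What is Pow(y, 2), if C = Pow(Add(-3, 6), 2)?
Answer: 3721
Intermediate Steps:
C = 9 (C = Pow(3, 2) = 9)
y = -61 (y = Add(-52, Mul(-1, 9)) = Add(-52, -9) = -61)
Pow(y, 2) = Pow(-61, 2) = 3721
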